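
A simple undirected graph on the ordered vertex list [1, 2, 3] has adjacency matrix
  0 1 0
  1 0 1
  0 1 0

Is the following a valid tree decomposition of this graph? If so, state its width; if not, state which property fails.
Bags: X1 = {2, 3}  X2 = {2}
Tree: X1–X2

A tree decomposition must satisfy three properties: every vertex lies in some bag; for every edge, both endpoints lie together in some bag; and for every vertex, the bags containing it form a connected subtree. Here vertex 1 appears in no bag, so the decomposition is invalid.

No — vertex 1 appears in no bag.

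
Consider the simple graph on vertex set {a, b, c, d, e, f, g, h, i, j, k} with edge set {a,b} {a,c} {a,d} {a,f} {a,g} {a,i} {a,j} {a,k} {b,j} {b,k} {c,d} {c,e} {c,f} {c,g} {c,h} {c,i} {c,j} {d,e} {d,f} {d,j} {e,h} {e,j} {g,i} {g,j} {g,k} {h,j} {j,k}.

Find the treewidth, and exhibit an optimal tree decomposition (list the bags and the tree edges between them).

Each bag holds 4 vertices, so the decomposition has width 3, which upper-bounds the treewidth. On the other hand G contains the 4-clique {c, d, e, j}. A clique must lie in a single bag of any decomposition, so no decomposition can have width below 3. Combining the bounds, tw(G) = 3.

Treewidth 3.
One such decomposition:
Bags: B1 = {c, d, e, j}  B2 = {a, c, d, j}  B3 = {a, c, g, j}  B4 = {a, g, j, k}  B5 = {a, b, j, k}  B6 = {a, c, g, i}  B7 = {c, e, h, j}  B8 = {a, c, d, f}
Tree: B1–B2, B2–B3, B3–B4, B4–B5, B3–B6, B1–B7, B2–B8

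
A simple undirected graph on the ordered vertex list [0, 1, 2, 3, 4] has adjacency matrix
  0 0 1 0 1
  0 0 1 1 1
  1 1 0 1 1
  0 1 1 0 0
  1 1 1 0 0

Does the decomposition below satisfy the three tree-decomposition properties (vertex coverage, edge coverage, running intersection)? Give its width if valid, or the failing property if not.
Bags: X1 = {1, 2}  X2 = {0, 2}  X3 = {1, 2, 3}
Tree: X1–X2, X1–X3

A tree decomposition must satisfy three properties: every vertex lies in some bag; for every edge, both endpoints lie together in some bag; and for every vertex, the bags containing it form a connected subtree. Here vertex 4 appears in no bag, so the decomposition is invalid.

No — vertex 4 appears in no bag.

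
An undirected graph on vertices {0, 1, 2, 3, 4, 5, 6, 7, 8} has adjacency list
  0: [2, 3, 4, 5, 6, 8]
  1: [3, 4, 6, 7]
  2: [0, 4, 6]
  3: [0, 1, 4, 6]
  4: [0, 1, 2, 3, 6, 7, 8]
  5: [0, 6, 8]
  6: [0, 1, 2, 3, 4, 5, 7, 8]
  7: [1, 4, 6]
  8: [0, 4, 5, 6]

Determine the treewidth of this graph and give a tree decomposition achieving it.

Treewidth 3.
One such decomposition:
Bags: B1 = {0, 4, 6, 8}  B2 = {0, 5, 6, 8}  B3 = {0, 3, 4, 6}  B4 = {1, 3, 4, 6}  B5 = {1, 4, 6, 7}  B6 = {0, 2, 4, 6}
Tree: B1–B2, B1–B3, B3–B4, B4–B5, B3–B6

The largest bag has 4 vertices, giving width 3; this decomposition certifies tw(G) ≤ 3. On the other hand G contains the 4-clique {0, 4, 6, 8}. A clique must lie in a single bag of any decomposition, so no decomposition can have width below 3. Hence tw(G) = 3 exactly.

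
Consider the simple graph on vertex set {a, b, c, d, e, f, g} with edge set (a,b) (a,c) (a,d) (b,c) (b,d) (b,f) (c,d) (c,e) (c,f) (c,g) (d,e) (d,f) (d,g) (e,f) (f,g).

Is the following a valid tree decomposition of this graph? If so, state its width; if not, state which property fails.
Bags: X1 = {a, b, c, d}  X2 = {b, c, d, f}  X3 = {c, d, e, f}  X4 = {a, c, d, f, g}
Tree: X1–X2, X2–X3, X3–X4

A tree decomposition must satisfy three properties: every vertex lies in some bag; for every edge, both endpoints lie together in some bag; and for every vertex, the bags containing it form a connected subtree. Here bags containing vertex a are not connected in the tree, so the decomposition is invalid.

No — bags containing vertex a are not connected in the tree.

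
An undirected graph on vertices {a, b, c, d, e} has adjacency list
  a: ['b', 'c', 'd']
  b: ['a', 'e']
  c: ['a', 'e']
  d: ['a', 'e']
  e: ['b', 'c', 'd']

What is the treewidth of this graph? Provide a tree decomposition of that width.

The largest bag has 3 vertices, giving width 2; this decomposition certifies tw(G) ≤ 2. The edges a–c–e–d–a form a cycle, so G is not a tree and its treewidth is at least 2. Therefore the treewidth is 2.

Treewidth 2.
One optimal decomposition is:
Bags: B1 = {a, c, e}  B2 = {a, d, e}  B3 = {a, b, e}
Tree: B1–B2, B2–B3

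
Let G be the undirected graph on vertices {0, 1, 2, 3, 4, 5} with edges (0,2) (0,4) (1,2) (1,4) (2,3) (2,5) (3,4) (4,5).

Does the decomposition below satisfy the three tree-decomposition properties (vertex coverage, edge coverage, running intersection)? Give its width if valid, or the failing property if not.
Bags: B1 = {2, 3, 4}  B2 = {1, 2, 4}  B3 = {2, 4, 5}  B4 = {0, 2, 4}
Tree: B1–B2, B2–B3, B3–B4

Vertex coverage: the bags together contain {0, 1, 2, 3, 4, 5}, the full vertex set. Edge coverage: each edge of G has both endpoints in at least one bag. Running intersection: for every vertex, the bags containing it form a connected subtree. All three properties hold, so this is a valid tree decomposition of width max|bag| − 1 = 2, and hence tw(G) ≤ 2.

Yes; width 2.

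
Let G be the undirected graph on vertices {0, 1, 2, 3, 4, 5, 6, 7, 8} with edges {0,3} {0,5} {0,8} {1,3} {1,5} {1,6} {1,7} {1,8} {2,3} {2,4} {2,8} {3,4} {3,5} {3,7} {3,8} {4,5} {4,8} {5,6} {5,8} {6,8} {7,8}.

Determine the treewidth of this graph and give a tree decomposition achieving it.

Each bag holds 4 vertices, so the decomposition has width 3, which upper-bounds the treewidth. On the other hand G contains the 4-clique {2, 3, 4, 8}. A clique must lie in a single bag of any decomposition, so no decomposition can have width below 3. Therefore the treewidth is 3.

Treewidth 3.
Bags: B1 = {1, 3, 5, 8}  B2 = {0, 3, 5, 8}  B3 = {3, 4, 5, 8}  B4 = {1, 3, 7, 8}  B5 = {2, 3, 4, 8}  B6 = {1, 5, 6, 8}
Tree: B1–B2, B1–B3, B1–B4, B3–B5, B1–B6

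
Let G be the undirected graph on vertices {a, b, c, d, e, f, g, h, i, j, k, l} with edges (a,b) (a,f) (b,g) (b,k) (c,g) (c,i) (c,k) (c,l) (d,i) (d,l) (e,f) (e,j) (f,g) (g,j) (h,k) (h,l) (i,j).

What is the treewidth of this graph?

3

A width-3 tree decomposition is:
Bags: B1 = {a, b, e, f}  B2 = {b, e, f, g}  B3 = {b, e, g, j}  B4 = {b, g, j, k}  B5 = {c, g, j, k}  B6 = {c, i, j, k}  B7 = {c, h, i, k}  B8 = {c, h, i, l}  B9 = {d, h, i, l}
Tree: B1–B2, B2–B3, B3–B4, B4–B5, B5–B6, B6–B7, B7–B8, B8–B9
Every bag has size at most 4, so the width is 4 − 1 = 3 and tw(G) ≤ 3. For the lower bound: the 4 vertex sets {a,e,f}, {b}, {g}, {c,i,j,k} are disjoint, each induces a connected subgraph, and every pair is joined by at least one edge of G. Contracting each set to a single vertex therefore yields K_{4} as a minor, and since treewidth is minor-monotone, tw(G) ≥ tw(K_{4}) = 3. The upper and lower bounds meet at 3, so that is the treewidth.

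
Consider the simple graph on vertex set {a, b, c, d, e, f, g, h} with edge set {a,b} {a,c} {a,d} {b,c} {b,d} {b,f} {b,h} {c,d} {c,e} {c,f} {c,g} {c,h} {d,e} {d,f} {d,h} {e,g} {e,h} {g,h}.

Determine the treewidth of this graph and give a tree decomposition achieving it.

Every bag has size at most 4, so the width is 4 − 1 = 3 and tw(G) ≤ 3. For the lower bound, the 4 vertices {c, d, e, h} are pairwise adjacent, and any tree decomposition puts a clique entirely inside one bag — forcing width ≥ 3. Therefore the treewidth is 3.

Treewidth 3.
One optimal decomposition is:
Bags: B1 = {b, c, d, h}  B2 = {b, c, d, f}  B3 = {c, d, e, h}  B4 = {c, e, g, h}  B5 = {a, b, c, d}
Tree: B1–B2, B1–B3, B3–B4, B2–B5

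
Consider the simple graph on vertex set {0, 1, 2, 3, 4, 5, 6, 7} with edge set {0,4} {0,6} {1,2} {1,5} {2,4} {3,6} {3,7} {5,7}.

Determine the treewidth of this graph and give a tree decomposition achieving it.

Treewidth 2.
One such decomposition:
Bags: B1 = {3, 5, 7}  B2 = {1, 3, 5}  B3 = {1, 2, 3}  B4 = {2, 3, 4}  B5 = {0, 3, 4}  B6 = {0, 3, 6}
Tree: B1–B2, B2–B3, B3–B4, B4–B5, B5–B6

The largest bag has 3 vertices, giving width 2; this decomposition certifies tw(G) ≤ 2. Since 3–7–5–1–2–4–0–6–3 is a cycle in G, G is not acyclic. Forests are exactly the graphs of treewidth ≤ 1, so tw(G) ≥ 2. Hence tw(G) = 2 exactly.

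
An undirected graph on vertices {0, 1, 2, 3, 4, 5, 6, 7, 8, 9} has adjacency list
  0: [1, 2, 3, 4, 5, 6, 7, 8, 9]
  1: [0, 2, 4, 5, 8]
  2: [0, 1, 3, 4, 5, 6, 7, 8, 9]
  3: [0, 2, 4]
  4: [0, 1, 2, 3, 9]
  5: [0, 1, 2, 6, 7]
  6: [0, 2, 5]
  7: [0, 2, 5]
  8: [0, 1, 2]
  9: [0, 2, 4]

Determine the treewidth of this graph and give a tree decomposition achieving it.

Treewidth 3.
One such decomposition:
Bags: B1 = {0, 1, 2, 8}  B2 = {0, 1, 2, 4}  B3 = {0, 1, 2, 5}  B4 = {0, 2, 5, 7}  B5 = {0, 2, 4, 9}  B6 = {0, 2, 5, 6}  B7 = {0, 2, 3, 4}
Tree: B1–B2, B1–B3, B3–B4, B2–B5, B4–B6, B5–B7

The largest bag has 4 vertices, giving width 3; this decomposition certifies tw(G) ≤ 3. For the lower bound, the 4 vertices {0, 1, 2, 8} are pairwise adjacent, and any tree decomposition puts a clique entirely inside one bag — forcing width ≥ 3. Hence tw(G) = 3 exactly.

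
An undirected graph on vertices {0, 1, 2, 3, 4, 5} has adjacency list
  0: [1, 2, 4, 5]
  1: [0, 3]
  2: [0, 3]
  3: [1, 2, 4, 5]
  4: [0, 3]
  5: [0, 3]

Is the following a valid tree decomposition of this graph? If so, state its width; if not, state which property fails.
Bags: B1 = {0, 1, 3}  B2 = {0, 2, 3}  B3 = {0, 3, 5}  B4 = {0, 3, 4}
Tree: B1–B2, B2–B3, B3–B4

Yes; width 2.

Every vertex of G appears in some bag (union = {0, 1, 2, 3, 4, 5}); every edge is covered by a bag; and for each vertex v the set of bags containing v is connected in the bag tree. The decomposition is therefore valid. The largest bag has 3 vertices, so the width is 2.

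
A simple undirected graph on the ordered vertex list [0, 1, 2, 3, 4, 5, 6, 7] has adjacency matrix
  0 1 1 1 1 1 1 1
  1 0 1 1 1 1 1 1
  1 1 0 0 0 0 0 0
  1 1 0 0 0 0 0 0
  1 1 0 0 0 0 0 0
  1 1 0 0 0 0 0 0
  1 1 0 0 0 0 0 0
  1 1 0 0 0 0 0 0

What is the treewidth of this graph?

A width-2 tree decomposition is:
Bags: B1 = {0, 1, 3}  B2 = {0, 1, 6}  B3 = {0, 1, 5}  B4 = {0, 1, 7}  B5 = {0, 1, 4}  B6 = {0, 1, 2}
Tree: B1–B2, B2–B3, B1–B4, B4–B5, B4–B6
Every bag has size at most 3, so the width is 3 − 1 = 2 and tw(G) ≤ 2. Conversely, {0, 1, 2} is a clique of size 3, and the vertices of any clique must share a bag in every tree decomposition; so some bag has ≥ 3 vertices and tw(G) ≥ 2. Therefore the treewidth is 2.

2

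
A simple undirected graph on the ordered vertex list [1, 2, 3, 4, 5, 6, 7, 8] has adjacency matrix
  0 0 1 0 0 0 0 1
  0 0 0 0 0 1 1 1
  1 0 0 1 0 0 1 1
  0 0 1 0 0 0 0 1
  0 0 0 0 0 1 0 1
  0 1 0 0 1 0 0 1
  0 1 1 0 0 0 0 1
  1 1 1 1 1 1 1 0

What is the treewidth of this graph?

A width-2 tree decomposition is:
Bags: B1 = {3, 7, 8}  B2 = {2, 7, 8}  B3 = {3, 4, 8}  B4 = {1, 3, 8}  B5 = {2, 6, 8}  B6 = {5, 6, 8}
Tree: B1–B2, B1–B3, B3–B4, B2–B5, B5–B6
Every bag has size at most 3, so the width is 3 − 1 = 2 and tw(G) ≤ 2. Conversely, {2, 6, 8} is a clique of size 3, and the vertices of any clique must share a bag in every tree decomposition; so some bag has ≥ 3 vertices and tw(G) ≥ 2. Hence tw(G) = 2 exactly.

2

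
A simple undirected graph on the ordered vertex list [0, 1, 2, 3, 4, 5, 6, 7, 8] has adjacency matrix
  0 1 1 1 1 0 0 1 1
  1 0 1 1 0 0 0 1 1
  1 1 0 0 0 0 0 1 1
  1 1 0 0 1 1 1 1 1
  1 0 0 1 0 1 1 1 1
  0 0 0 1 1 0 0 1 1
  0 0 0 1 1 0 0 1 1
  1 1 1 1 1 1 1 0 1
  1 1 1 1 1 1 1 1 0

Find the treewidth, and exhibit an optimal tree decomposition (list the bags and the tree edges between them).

Treewidth 4.
Bags: B1 = {3, 4, 6, 7, 8}  B2 = {0, 3, 4, 7, 8}  B3 = {0, 1, 3, 7, 8}  B4 = {0, 1, 2, 7, 8}  B5 = {3, 4, 5, 7, 8}
Tree: B1–B2, B2–B3, B3–B4, B1–B5

The largest bag has 5 vertices, giving width 4; this decomposition certifies tw(G) ≤ 4. Conversely, {0, 1, 2, 7, 8} is a clique of size 5, and the vertices of any clique must share a bag in every tree decomposition; so some bag has ≥ 5 vertices and tw(G) ≥ 4. Hence tw(G) = 4 exactly.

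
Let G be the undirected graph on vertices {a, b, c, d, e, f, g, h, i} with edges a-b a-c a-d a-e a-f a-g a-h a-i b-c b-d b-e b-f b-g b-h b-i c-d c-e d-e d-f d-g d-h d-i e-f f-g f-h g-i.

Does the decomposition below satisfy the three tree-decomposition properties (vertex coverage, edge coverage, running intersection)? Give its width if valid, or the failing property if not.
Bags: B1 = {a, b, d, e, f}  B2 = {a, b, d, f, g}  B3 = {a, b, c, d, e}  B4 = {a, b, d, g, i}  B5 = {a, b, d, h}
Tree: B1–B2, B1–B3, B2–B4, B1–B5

No — edge (f,h) lies in no bag.

A tree decomposition must satisfy three properties: every vertex lies in some bag; for every edge, both endpoints lie together in some bag; and for every vertex, the bags containing it form a connected subtree. Here edge (f,h) lies in no bag, so the decomposition is invalid.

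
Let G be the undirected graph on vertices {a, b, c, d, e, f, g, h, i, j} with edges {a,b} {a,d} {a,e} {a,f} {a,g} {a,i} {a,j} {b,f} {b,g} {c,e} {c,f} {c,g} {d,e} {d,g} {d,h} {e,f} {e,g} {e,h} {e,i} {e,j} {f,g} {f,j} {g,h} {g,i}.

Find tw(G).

3

A width-3 tree decomposition is:
Bags: B1 = {a, e, f, g}  B2 = {c, e, f, g}  B3 = {a, d, e, g}  B4 = {d, e, g, h}  B5 = {a, e, f, j}  B6 = {a, e, g, i}  B7 = {a, b, f, g}
Tree: B1–B2, B1–B3, B3–B4, B1–B5, B1–B6, B1–B7
Every bag has size at most 4, so the width is 4 − 1 = 3 and tw(G) ≤ 3. For the lower bound, the 4 vertices {d, e, g, h} are pairwise adjacent, and any tree decomposition puts a clique entirely inside one bag — forcing width ≥ 3. Hence tw(G) = 3 exactly.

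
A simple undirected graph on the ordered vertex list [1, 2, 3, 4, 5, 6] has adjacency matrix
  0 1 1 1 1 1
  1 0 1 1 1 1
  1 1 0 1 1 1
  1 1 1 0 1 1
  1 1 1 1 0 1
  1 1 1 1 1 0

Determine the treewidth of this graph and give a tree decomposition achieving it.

Treewidth 5.
One such decomposition:
Bags: B1 = {1, 2, 3, 4, 5, 6}
Tree: (single bag)

With just one bag of size 6, the width is 6 − 1 = 5, so tw(G) ≤ 5. On the other hand G contains the 6-clique {1, 2, 3, 4, 5, 6}. A clique must lie in a single bag of any decomposition, so no decomposition can have width below 5. Therefore the treewidth is 5.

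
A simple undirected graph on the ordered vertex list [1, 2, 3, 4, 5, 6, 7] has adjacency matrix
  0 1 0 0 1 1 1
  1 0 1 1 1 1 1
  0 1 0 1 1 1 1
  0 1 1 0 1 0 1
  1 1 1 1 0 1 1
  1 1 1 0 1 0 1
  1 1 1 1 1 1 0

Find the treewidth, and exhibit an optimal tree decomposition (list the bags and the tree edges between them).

Treewidth 4.
One optimal decomposition is:
Bags: B1 = {2, 3, 4, 5, 7}  B2 = {2, 3, 5, 6, 7}  B3 = {1, 2, 5, 6, 7}
Tree: B1–B2, B2–B3

Every bag has size at most 5, so the width is 5 − 1 = 4 and tw(G) ≤ 4. On the other hand G contains the 5-clique {1, 2, 5, 6, 7}. A clique must lie in a single bag of any decomposition, so no decomposition can have width below 4. Therefore the treewidth is 4.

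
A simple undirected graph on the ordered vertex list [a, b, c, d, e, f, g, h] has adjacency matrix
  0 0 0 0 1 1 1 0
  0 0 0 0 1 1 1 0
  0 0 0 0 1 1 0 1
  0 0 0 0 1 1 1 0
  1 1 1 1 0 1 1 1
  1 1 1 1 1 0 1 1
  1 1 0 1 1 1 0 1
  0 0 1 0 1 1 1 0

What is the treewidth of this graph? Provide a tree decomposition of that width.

Every bag has size at most 4, so the width is 4 − 1 = 3 and tw(G) ≤ 3. On the other hand G contains the 4-clique {d, e, f, g}. A clique must lie in a single bag of any decomposition, so no decomposition can have width below 3. The upper and lower bounds meet at 3, so that is the treewidth.

Treewidth 3.
One such decomposition:
Bags: B1 = {a, e, f, g}  B2 = {d, e, f, g}  B3 = {e, f, g, h}  B4 = {c, e, f, h}  B5 = {b, e, f, g}
Tree: B1–B2, B2–B3, B3–B4, B2–B5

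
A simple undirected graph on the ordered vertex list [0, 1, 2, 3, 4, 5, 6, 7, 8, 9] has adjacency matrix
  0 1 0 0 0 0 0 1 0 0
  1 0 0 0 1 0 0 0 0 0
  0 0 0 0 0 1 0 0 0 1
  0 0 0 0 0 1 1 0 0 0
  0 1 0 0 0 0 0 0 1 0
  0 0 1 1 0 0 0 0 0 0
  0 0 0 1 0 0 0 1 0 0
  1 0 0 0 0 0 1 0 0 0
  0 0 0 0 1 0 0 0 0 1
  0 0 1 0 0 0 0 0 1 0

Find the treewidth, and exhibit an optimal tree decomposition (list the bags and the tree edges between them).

Every bag has size at most 3, so the width is 3 − 1 = 2 and tw(G) ≤ 2. The edges 2–9–8–4–1–0–7–6–3–5–2 form a cycle, so G is not a tree and its treewidth is at least 2. Combining the bounds, tw(G) = 2.

Treewidth 2.
One such decomposition:
Bags: B1 = {2, 8, 9}  B2 = {2, 4, 8}  B3 = {1, 2, 4}  B4 = {0, 1, 2}  B5 = {0, 2, 7}  B6 = {2, 6, 7}  B7 = {2, 3, 6}  B8 = {2, 3, 5}
Tree: B1–B2, B2–B3, B3–B4, B4–B5, B5–B6, B6–B7, B7–B8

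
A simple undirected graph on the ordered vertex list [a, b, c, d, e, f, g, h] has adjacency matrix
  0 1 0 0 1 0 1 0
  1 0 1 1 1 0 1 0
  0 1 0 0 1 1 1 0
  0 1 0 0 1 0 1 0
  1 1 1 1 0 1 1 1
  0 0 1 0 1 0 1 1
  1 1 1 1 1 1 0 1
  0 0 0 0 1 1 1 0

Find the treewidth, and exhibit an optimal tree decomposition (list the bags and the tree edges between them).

Treewidth 3.
Bags: B1 = {a, b, e, g}  B2 = {b, c, e, g}  B3 = {c, e, f, g}  B4 = {b, d, e, g}  B5 = {e, f, g, h}
Tree: B1–B2, B2–B3, B1–B4, B3–B5

The largest bag has 4 vertices, giving width 3; this decomposition certifies tw(G) ≤ 3. On the other hand G contains the 4-clique {e, f, g, h}. A clique must lie in a single bag of any decomposition, so no decomposition can have width below 3. The upper and lower bounds meet at 3, so that is the treewidth.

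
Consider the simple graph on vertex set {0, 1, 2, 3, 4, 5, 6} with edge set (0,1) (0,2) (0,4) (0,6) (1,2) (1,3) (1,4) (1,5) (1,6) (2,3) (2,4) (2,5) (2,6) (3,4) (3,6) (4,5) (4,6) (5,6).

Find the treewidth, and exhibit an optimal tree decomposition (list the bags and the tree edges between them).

Every bag has size at most 5, so the width is 5 − 1 = 4 and tw(G) ≤ 4. For the lower bound, the 5 vertices {0, 1, 2, 4, 6} are pairwise adjacent, and any tree decomposition puts a clique entirely inside one bag — forcing width ≥ 4. The upper and lower bounds meet at 4, so that is the treewidth.

Treewidth 4.
Bags: B1 = {1, 2, 4, 5, 6}  B2 = {1, 2, 3, 4, 6}  B3 = {0, 1, 2, 4, 6}
Tree: B1–B2, B1–B3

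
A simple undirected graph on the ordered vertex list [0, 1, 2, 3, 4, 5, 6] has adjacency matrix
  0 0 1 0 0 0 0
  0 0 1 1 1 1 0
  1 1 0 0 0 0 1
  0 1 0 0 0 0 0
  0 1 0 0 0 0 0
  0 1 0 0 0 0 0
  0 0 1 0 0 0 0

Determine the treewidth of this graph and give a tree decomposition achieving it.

Each bag holds 2 vertices, so the decomposition has width 1, which upper-bounds the treewidth. G has an edge, so its treewidth is at least 1. Combining the bounds, tw(G) = 1.

Treewidth 1.
One such decomposition:
Bags: B1 = {1, 3}  B2 = {1, 2}  B3 = {1, 4}  B4 = {1, 5}  B5 = {2, 6}  B6 = {0, 2}
Tree: B1–B2, B2–B3, B2–B4, B2–B5, B5–B6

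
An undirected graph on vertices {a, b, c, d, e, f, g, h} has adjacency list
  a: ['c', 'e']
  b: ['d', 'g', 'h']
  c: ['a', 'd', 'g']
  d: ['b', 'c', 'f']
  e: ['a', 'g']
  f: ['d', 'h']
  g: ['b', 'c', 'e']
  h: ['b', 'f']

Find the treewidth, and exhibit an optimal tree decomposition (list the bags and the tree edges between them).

Treewidth 2.
Bags: B1 = {b, f, h}  B2 = {b, d, f}  B3 = {b, d, g}  B4 = {c, d, g}  B5 = {c, e, g}  B6 = {a, c, e}
Tree: B1–B2, B2–B3, B3–B4, B4–B5, B5–B6

Every bag has size at most 3, so the width is 3 − 1 = 2 and tw(G) ≤ 2. For the lower bound, G contains the cycle h–f–d–b–h, so G is not a forest; only forests have treewidth ≤ 1, hence tw(G) ≥ 2. Hence tw(G) = 2 exactly.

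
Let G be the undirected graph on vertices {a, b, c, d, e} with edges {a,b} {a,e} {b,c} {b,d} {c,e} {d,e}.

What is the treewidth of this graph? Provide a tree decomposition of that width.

Each bag holds 3 vertices, so the decomposition has width 2, which upper-bounds the treewidth. Since b–c–e–a–b is a cycle in G, G is not acyclic. Forests are exactly the graphs of treewidth ≤ 1, so tw(G) ≥ 2. Hence tw(G) = 2 exactly.

Treewidth 2.
One such decomposition:
Bags: B1 = {b, c, e}  B2 = {a, b, e}  B3 = {b, d, e}
Tree: B1–B2, B2–B3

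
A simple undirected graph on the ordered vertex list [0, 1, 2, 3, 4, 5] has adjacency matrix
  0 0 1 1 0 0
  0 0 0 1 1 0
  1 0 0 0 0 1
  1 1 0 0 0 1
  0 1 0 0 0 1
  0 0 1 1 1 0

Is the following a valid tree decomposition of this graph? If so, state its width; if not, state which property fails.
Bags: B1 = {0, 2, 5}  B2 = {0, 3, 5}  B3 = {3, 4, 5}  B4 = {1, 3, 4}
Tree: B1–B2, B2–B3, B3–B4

Yes; width 2.

Checking the three conditions: (i) the bags cover all of {0, 1, 2, 3, 4, 5}; (ii) for each edge, some bag contains both endpoints; (iii) the bags containing any fixed vertex form a subtree. All hold, so the decomposition is valid with width 3 − 1 = 2.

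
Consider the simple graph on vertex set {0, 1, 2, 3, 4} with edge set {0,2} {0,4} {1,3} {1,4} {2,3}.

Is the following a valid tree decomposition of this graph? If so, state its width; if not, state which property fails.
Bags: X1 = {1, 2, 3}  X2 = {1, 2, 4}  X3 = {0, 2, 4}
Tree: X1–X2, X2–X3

Checking the three conditions: (i) the bags cover all of {0, 1, 2, 3, 4}; (ii) for each edge, some bag contains both endpoints; (iii) the bags containing any fixed vertex form a subtree. All hold, so the decomposition is valid with width 3 − 1 = 2.

Yes; width 2.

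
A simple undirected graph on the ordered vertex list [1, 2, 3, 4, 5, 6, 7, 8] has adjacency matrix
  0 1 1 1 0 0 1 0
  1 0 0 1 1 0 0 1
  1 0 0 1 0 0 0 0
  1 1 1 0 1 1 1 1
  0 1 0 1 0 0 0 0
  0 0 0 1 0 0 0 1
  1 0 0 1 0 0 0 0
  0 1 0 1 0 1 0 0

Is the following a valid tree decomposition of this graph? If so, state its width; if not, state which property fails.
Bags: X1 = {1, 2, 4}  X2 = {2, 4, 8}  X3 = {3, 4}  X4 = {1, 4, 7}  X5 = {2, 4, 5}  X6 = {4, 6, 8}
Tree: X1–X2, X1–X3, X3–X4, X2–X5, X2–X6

A tree decomposition must satisfy three properties: every vertex lies in some bag; for every edge, both endpoints lie together in some bag; and for every vertex, the bags containing it form a connected subtree. Here edge (1,3) lies in no bag, so the decomposition is invalid.

No — edge (1,3) lies in no bag.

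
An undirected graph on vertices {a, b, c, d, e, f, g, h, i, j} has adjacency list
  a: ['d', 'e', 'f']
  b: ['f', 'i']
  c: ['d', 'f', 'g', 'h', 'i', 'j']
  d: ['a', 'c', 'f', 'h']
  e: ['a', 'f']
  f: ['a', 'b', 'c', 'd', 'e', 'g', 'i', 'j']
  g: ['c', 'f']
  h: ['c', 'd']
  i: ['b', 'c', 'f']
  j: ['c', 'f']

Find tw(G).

2

A width-2 tree decomposition is:
Bags: B1 = {c, f, g}  B2 = {c, f, j}  B3 = {c, f, i}  B4 = {c, d, f}  B5 = {a, d, f}  B6 = {c, d, h}  B7 = {a, e, f}  B8 = {b, f, i}
Tree: B1–B2, B1–B3, B2–B4, B4–B5, B4–B6, B5–B7, B3–B8
The largest bag has 3 vertices, giving width 2; this decomposition certifies tw(G) ≤ 2. For the lower bound, the 3 vertices {c, d, h} are pairwise adjacent, and any tree decomposition puts a clique entirely inside one bag — forcing width ≥ 2. Hence tw(G) = 2 exactly.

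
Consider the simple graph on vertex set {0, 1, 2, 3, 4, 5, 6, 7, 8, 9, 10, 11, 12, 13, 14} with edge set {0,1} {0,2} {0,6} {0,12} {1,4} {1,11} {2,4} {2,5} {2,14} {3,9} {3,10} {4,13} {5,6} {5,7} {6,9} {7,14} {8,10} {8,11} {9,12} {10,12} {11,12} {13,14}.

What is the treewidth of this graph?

A width-3 tree decomposition is:
Bags: B1 = {3, 8, 10, 11}  B2 = {3, 10, 11, 12}  B3 = {3, 9, 11, 12}  B4 = {1, 9, 11, 12}  B5 = {0, 1, 9, 12}  B6 = {0, 1, 6, 9}  B7 = {0, 1, 4, 6}  B8 = {0, 2, 4, 6}  B9 = {2, 4, 5, 6}  B10 = {2, 4, 5, 13}  B11 = {2, 5, 13, 14}  B12 = {5, 7, 13, 14}
Tree: B1–B2, B2–B3, B3–B4, B4–B5, B5–B6, B6–B7, B7–B8, B8–B9, B9–B10, B10–B11, B11–B12
Every bag has size at most 4, so the width is 4 − 1 = 3 and tw(G) ≤ 3. For the lower bound: the 4 vertex sets {3,8,10}, {11}, {12}, {0,1,6,9} are disjoint, each induces a connected subgraph, and every pair is joined by at least one edge of G. Contracting each set to a single vertex therefore yields K_{4} as a minor, and since treewidth is minor-monotone, tw(G) ≥ tw(K_{4}) = 3. Therefore the treewidth is 3.

3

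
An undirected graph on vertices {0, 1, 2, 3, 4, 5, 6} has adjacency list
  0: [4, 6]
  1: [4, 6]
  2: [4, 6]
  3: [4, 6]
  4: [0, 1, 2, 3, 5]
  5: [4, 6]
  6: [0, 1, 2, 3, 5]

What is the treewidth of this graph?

2

A width-2 tree decomposition is:
Bags: B1 = {0, 4, 6}  B2 = {3, 4, 6}  B3 = {4, 5, 6}  B4 = {1, 4, 6}  B5 = {2, 4, 6}
Tree: B1–B2, B2–B3, B3–B4, B4–B5
The largest bag has 3 vertices, giving width 2; this decomposition certifies tw(G) ≤ 2. The edges 6–0–4–3–6 form a cycle, so G is not a tree and its treewidth is at least 2. Hence tw(G) = 2 exactly.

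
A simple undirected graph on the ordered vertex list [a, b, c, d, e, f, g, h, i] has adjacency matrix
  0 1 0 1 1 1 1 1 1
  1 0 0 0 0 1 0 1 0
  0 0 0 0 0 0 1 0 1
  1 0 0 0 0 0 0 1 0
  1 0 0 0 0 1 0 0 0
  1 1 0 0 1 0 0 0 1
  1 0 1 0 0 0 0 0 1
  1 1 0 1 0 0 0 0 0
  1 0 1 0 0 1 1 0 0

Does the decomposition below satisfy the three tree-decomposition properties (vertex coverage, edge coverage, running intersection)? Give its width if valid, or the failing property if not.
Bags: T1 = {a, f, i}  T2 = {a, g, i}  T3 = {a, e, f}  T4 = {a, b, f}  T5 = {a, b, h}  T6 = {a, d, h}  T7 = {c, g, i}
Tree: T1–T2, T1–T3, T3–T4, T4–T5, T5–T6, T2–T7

Checking the three conditions: (i) the bags cover all of {a, b, c, d, e, f, g, h, i}; (ii) for each edge, some bag contains both endpoints; (iii) the bags containing any fixed vertex form a subtree. All hold, so the decomposition is valid with width 3 − 1 = 2.

Yes; width 2.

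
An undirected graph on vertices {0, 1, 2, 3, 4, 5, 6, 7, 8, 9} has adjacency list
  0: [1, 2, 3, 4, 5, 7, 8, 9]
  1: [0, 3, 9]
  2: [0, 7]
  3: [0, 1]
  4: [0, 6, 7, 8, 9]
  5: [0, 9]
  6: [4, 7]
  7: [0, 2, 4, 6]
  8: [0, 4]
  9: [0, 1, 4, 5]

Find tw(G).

A width-2 tree decomposition is:
Bags: B1 = {0, 4, 8}  B2 = {0, 4, 7}  B3 = {0, 4, 9}  B4 = {0, 1, 9}  B5 = {0, 5, 9}  B6 = {0, 1, 3}  B7 = {0, 2, 7}  B8 = {4, 6, 7}
Tree: B1–B2, B2–B3, B3–B4, B3–B5, B4–B6, B2–B7, B2–B8
Each bag holds 3 vertices, so the decomposition has width 2, which upper-bounds the treewidth. For the lower bound, the 3 vertices {0, 1, 9} are pairwise adjacent, and any tree decomposition puts a clique entirely inside one bag — forcing width ≥ 2. Therefore the treewidth is 2.

2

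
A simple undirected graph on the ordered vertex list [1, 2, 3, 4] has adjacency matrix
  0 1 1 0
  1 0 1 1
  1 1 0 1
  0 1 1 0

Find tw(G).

A width-2 tree decomposition is:
Bags: B1 = {2, 3, 4}  B2 = {1, 2, 3}
Tree: B1–B2
Each bag holds 3 vertices, so the decomposition has width 2, which upper-bounds the treewidth. Conversely, {1, 2, 3} is a clique of size 3, and the vertices of any clique must share a bag in every tree decomposition; so some bag has ≥ 3 vertices and tw(G) ≥ 2. Hence tw(G) = 2 exactly.

2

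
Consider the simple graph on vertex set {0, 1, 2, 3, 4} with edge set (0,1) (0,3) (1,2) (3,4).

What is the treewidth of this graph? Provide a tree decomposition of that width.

Treewidth 1.
One such decomposition:
Bags: B1 = {1, 2}  B2 = {0, 1}  B3 = {0, 3}  B4 = {3, 4}
Tree: B1–B2, B2–B3, B3–B4

Each bag holds 2 vertices, so the decomposition has width 1, which upper-bounds the treewidth. Since G has at least one edge (e.g. 2–1), it is not an edgeless graph, so tw(G) ≥ 1. Therefore the treewidth is 1.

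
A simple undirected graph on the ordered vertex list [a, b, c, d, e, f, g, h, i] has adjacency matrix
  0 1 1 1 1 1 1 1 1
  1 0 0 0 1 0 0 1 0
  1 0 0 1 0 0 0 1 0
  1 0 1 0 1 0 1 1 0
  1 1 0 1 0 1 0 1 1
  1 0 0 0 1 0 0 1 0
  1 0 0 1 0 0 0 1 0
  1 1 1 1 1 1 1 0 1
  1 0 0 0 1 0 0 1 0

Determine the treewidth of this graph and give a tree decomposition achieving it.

Each bag holds 4 vertices, so the decomposition has width 3, which upper-bounds the treewidth. Conversely, {a, d, g, h} is a clique of size 4, and the vertices of any clique must share a bag in every tree decomposition; so some bag has ≥ 4 vertices and tw(G) ≥ 3. Hence tw(G) = 3 exactly.

Treewidth 3.
One optimal decomposition is:
Bags: B1 = {a, e, h, i}  B2 = {a, b, e, h}  B3 = {a, d, e, h}  B4 = {a, e, f, h}  B5 = {a, d, g, h}  B6 = {a, c, d, h}
Tree: B1–B2, B1–B3, B3–B4, B3–B5, B5–B6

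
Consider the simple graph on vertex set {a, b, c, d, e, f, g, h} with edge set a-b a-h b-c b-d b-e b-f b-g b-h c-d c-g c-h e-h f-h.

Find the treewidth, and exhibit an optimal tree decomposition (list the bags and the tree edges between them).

Treewidth 2.
One such decomposition:
Bags: B1 = {b, c, h}  B2 = {b, f, h}  B3 = {b, c, g}  B4 = {a, b, h}  B5 = {b, c, d}  B6 = {b, e, h}
Tree: B1–B2, B1–B3, B1–B4, B3–B5, B2–B6

Each bag holds 3 vertices, so the decomposition has width 2, which upper-bounds the treewidth. On the other hand G contains the 3-clique {b, c, d}. A clique must lie in a single bag of any decomposition, so no decomposition can have width below 2. Combining the bounds, tw(G) = 2.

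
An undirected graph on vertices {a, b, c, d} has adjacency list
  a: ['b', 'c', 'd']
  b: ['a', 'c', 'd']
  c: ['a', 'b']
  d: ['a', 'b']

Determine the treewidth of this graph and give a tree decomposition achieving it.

The largest bag has 3 vertices, giving width 2; this decomposition certifies tw(G) ≤ 2. For the lower bound, the 3 vertices {a, b, d} are pairwise adjacent, and any tree decomposition puts a clique entirely inside one bag — forcing width ≥ 2. The upper and lower bounds meet at 2, so that is the treewidth.

Treewidth 2.
One such decomposition:
Bags: B1 = {a, b, d}  B2 = {a, b, c}
Tree: B1–B2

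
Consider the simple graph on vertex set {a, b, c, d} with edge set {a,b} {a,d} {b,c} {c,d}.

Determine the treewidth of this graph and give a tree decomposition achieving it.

Treewidth 2.
One such decomposition:
Bags: B1 = {a, b, c}  B2 = {a, c, d}
Tree: B1–B2

The largest bag has 3 vertices, giving width 2; this decomposition certifies tw(G) ≤ 2. For the lower bound, G contains the cycle a–b–c–d–a, so G is not a forest; only forests have treewidth ≤ 1, hence tw(G) ≥ 2. Combining the bounds, tw(G) = 2.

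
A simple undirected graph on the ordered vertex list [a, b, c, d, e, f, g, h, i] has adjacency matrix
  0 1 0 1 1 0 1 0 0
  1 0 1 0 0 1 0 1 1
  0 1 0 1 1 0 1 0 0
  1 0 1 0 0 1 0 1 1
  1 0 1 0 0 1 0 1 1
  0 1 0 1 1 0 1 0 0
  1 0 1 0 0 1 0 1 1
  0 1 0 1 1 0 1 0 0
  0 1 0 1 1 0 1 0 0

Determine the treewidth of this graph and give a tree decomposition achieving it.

Treewidth 4.
One such decomposition:
Bags: B1 = {b, d, e, g, i}  B2 = {b, c, d, e, g}  B3 = {b, d, e, f, g}  B4 = {a, b, d, e, g}  B5 = {b, d, e, g, h}
Tree: B1–B2, B2–B3, B3–B4, B4–B5

The largest bag has 5 vertices, giving width 4; this decomposition certifies tw(G) ≤ 4. For the lower bound: the 5 vertex sets {b,i}, {c,e}, {d,f}, {g}, {a} are disjoint, each induces a connected subgraph, and every pair is joined by at least one edge of G. Contracting each set to a single vertex therefore yields K_{5} as a minor, and since treewidth is minor-monotone, tw(G) ≥ tw(K_{5}) = 4. Therefore the treewidth is 4.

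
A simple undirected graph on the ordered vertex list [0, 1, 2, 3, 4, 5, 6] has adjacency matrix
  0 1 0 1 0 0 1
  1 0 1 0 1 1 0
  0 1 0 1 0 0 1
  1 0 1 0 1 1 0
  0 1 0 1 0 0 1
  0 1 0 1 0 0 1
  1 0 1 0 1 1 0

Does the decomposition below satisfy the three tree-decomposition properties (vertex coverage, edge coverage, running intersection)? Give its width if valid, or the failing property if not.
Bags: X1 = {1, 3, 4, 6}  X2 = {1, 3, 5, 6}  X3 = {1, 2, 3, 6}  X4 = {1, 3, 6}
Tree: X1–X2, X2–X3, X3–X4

A tree decomposition must satisfy three properties: every vertex lies in some bag; for every edge, both endpoints lie together in some bag; and for every vertex, the bags containing it form a connected subtree. Here vertex 0 appears in no bag, so the decomposition is invalid.

No — vertex 0 appears in no bag.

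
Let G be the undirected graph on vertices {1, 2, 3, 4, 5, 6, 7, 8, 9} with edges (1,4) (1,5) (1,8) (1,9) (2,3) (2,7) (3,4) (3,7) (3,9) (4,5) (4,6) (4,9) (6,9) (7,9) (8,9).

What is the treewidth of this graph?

2

A width-2 tree decomposition is:
Bags: B1 = {3, 4, 9}  B2 = {3, 7, 9}  B3 = {2, 3, 7}  B4 = {1, 4, 9}  B5 = {4, 6, 9}  B6 = {1, 8, 9}  B7 = {1, 4, 5}
Tree: B1–B2, B2–B3, B1–B4, B1–B5, B4–B6, B4–B7
The largest bag has 3 vertices, giving width 2; this decomposition certifies tw(G) ≤ 2. Conversely, {1, 8, 9} is a clique of size 3, and the vertices of any clique must share a bag in every tree decomposition; so some bag has ≥ 3 vertices and tw(G) ≥ 2. Therefore the treewidth is 2.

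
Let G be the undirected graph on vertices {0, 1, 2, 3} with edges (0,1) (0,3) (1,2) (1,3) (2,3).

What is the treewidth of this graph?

A width-2 tree decomposition is:
Bags: B1 = {1, 2, 3}  B2 = {0, 1, 3}
Tree: B1–B2
Every bag has size at most 3, so the width is 3 − 1 = 2 and tw(G) ≤ 2. On the other hand G contains the 3-clique {0, 1, 3}. A clique must lie in a single bag of any decomposition, so no decomposition can have width below 2. Combining the bounds, tw(G) = 2.

2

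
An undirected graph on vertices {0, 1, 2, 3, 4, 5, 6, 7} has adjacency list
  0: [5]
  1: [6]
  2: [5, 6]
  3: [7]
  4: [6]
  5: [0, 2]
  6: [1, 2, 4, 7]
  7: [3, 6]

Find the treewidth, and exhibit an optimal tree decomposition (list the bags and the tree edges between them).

Every bag has size at most 2, so the width is 2 − 1 = 1 and tw(G) ≤ 1. Any graph with an edge has treewidth ≥ 1, and G has the edge 6–7. Combining the bounds, tw(G) = 1.

Treewidth 1.
One optimal decomposition is:
Bags: B1 = {6, 7}  B2 = {4, 6}  B3 = {1, 6}  B4 = {3, 7}  B5 = {2, 6}  B6 = {2, 5}  B7 = {0, 5}
Tree: B1–B2, B2–B3, B1–B4, B3–B5, B5–B6, B6–B7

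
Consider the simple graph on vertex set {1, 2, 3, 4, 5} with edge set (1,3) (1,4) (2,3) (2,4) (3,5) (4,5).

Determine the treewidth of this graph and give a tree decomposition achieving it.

Each bag holds 3 vertices, so the decomposition has width 2, which upper-bounds the treewidth. Since 4–2–3–5–4 is a cycle in G, G is not acyclic. Forests are exactly the graphs of treewidth ≤ 1, so tw(G) ≥ 2. Combining the bounds, tw(G) = 2.

Treewidth 2.
One such decomposition:
Bags: B1 = {2, 3, 4}  B2 = {3, 4, 5}  B3 = {1, 3, 4}
Tree: B1–B2, B2–B3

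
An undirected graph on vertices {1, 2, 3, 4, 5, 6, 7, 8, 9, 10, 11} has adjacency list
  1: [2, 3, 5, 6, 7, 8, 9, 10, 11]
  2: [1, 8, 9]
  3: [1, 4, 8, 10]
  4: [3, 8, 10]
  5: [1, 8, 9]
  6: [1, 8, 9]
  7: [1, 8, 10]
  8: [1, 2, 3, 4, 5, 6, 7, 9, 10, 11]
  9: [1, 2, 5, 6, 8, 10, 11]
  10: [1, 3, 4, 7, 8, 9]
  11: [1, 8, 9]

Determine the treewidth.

A width-3 tree decomposition is:
Bags: B1 = {1, 8, 9, 11}  B2 = {1, 2, 8, 9}  B3 = {1, 5, 8, 9}  B4 = {1, 8, 9, 10}  B5 = {1, 3, 8, 10}  B6 = {1, 7, 8, 10}  B7 = {3, 4, 8, 10}  B8 = {1, 6, 8, 9}
Tree: B1–B2, B1–B3, B2–B4, B4–B5, B4–B6, B5–B7, B4–B8
Each bag holds 4 vertices, so the decomposition has width 3, which upper-bounds the treewidth. For the lower bound, the 4 vertices {1, 2, 8, 9} are pairwise adjacent, and any tree decomposition puts a clique entirely inside one bag — forcing width ≥ 3. The upper and lower bounds meet at 3, so that is the treewidth.

3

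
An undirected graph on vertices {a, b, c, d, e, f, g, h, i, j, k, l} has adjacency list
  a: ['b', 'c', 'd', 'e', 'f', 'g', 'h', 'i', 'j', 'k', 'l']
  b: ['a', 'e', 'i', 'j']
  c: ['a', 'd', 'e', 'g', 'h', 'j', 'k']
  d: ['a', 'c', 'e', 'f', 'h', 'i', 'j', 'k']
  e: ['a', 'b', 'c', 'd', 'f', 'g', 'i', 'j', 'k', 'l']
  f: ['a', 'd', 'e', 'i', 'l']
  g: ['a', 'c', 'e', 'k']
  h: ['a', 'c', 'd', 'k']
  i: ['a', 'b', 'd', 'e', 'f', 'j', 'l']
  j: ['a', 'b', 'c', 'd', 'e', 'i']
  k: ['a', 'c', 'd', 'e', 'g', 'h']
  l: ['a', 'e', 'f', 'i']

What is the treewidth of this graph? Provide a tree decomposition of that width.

Each bag holds 5 vertices, so the decomposition has width 4, which upper-bounds the treewidth. Conversely, {a, c, d, e, j} is a clique of size 5, and the vertices of any clique must share a bag in every tree decomposition; so some bag has ≥ 5 vertices and tw(G) ≥ 4. Therefore the treewidth is 4.

Treewidth 4.
Bags: B1 = {a, d, e, i, j}  B2 = {a, c, d, e, j}  B3 = {a, d, e, f, i}  B4 = {a, c, d, e, k}  B5 = {a, b, e, i, j}  B6 = {a, c, e, g, k}  B7 = {a, e, f, i, l}  B8 = {a, c, d, h, k}
Tree: B1–B2, B1–B3, B2–B4, B1–B5, B4–B6, B3–B7, B4–B8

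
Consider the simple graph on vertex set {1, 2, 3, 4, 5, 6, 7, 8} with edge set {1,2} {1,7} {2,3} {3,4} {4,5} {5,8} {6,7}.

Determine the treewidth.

A width-1 tree decomposition is:
Bags: B1 = {6, 7}  B2 = {1, 7}  B3 = {1, 2}  B4 = {2, 3}  B5 = {3, 4}  B6 = {4, 5}  B7 = {5, 8}
Tree: B1–B2, B2–B3, B3–B4, B4–B5, B5–B6, B6–B7
The largest bag has 2 vertices, giving width 1; this decomposition certifies tw(G) ≤ 1. Since G has at least one edge (e.g. 6–7), it is not an edgeless graph, so tw(G) ≥ 1. Hence tw(G) = 1 exactly.

1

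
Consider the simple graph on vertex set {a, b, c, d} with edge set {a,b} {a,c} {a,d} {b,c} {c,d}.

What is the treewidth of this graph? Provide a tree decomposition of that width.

Each bag holds 3 vertices, so the decomposition has width 2, which upper-bounds the treewidth. On the other hand G contains the 3-clique {a, c, d}. A clique must lie in a single bag of any decomposition, so no decomposition can have width below 2. Hence tw(G) = 2 exactly.

Treewidth 2.
One such decomposition:
Bags: B1 = {a, b, c}  B2 = {a, c, d}
Tree: B1–B2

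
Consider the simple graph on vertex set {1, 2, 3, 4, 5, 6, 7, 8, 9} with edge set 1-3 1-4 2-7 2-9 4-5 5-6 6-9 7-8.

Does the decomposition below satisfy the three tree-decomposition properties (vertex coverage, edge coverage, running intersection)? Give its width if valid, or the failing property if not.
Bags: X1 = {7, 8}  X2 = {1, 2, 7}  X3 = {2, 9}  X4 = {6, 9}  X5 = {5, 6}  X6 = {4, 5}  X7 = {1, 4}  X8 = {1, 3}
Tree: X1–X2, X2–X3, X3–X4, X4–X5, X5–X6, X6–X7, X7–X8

No — bags containing vertex 1 are not connected in the tree.

A tree decomposition must satisfy three properties: every vertex lies in some bag; for every edge, both endpoints lie together in some bag; and for every vertex, the bags containing it form a connected subtree. Here bags containing vertex 1 are not connected in the tree, so the decomposition is invalid.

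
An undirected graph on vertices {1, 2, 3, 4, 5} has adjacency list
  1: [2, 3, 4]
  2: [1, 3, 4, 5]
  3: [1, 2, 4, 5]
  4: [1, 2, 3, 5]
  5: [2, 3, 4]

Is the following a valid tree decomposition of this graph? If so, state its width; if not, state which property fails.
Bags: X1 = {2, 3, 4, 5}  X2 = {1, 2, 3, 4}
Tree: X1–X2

Yes; width 3.

Every vertex of G appears in some bag (union = {1, 2, 3, 4, 5}); every edge is covered by a bag; and for each vertex v the set of bags containing v is connected in the bag tree. The decomposition is therefore valid. The largest bag has 4 vertices, so the width is 3.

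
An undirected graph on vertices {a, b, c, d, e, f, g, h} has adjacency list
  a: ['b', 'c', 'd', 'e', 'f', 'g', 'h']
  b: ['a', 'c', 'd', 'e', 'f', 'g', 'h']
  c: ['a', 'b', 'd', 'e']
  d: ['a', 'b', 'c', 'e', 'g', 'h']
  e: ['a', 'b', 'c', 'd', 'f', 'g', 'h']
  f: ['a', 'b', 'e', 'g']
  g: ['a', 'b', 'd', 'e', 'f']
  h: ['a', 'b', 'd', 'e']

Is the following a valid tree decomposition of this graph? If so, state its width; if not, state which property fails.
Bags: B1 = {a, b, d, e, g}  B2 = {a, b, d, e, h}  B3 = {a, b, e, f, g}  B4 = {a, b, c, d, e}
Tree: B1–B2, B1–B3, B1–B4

Every vertex of G appears in some bag (union = {a, b, c, d, e, f, g, h}); every edge is covered by a bag; and for each vertex v the set of bags containing v is connected in the bag tree. The decomposition is therefore valid. The largest bag has 5 vertices, so the width is 4.

Yes; width 4.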